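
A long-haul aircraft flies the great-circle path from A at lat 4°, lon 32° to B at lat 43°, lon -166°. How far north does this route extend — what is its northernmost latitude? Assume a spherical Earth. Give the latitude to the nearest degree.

The great circle lies in the plane with unit normal n̂ = (p₁ × p₂)/|p₁ × p₂|.
Here n̂_z ≈ +0.295; the vertex latitude is φ_max = arccos|n̂_z| ≈ 72.8°.

≈ 73°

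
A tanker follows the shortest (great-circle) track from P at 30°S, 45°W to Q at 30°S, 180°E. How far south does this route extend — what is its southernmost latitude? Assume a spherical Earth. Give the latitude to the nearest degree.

The great circle lies in the plane with unit normal n̂ = (p₁ × p₂)/|p₁ × p₂|.
Here n̂_z ≈ -0.552; the vertex latitude is φ_max = arccos|n̂_z| ≈ 56.5°.

≈ 56°S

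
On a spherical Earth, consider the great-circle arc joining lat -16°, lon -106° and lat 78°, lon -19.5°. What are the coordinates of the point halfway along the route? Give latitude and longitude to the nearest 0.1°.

≈ lat 35.2°, lon -94.0°

Convert each endpoint to a unit vector on the sphere (x = cos φ cos λ, y = cos φ sin λ, z = sin φ).
The central angle between the endpoints is δ = arccos(p₁·p₂) ≈ 1.831 rad (104.9°).
Interpolate at f = 1/2 with slerp weights a = sin((1−f)δ)/sin δ ≈ 0.821, b = sin(fδ)/sin δ ≈ 0.821.
p = a·p₁ + b·p₂ ≈ (-0.057, -0.815, 0.576); φ = arcsin(p_z) ≈ 35.20°, λ = atan2(p_y, p_x) ≈ -93.97°.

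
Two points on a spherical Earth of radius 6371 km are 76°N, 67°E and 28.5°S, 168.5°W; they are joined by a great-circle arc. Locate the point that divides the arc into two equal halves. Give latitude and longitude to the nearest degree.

≈ 33°N, 176°E

Convert each endpoint to a unit vector on the sphere (x = cos φ cos λ, y = cos φ sin λ, z = sin φ).
The central angle between the endpoints is δ = arccos(p₁·p₂) ≈ 2.194 rad (125.7°).
Interpolate at f = 1/2 with slerp weights a = sin((1−f)δ)/sin δ ≈ 1.096, b = sin(fδ)/sin δ ≈ 1.096.
p = a·p₁ + b·p₂ ≈ (-0.840, 0.052, 0.540); φ = arcsin(p_z) ≈ 32.70°, λ = atan2(p_y, p_x) ≈ 176.46°.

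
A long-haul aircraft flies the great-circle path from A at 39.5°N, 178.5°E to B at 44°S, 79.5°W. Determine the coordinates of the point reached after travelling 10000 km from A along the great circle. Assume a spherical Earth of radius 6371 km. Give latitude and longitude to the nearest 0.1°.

Write both endpoints as unit vectors p₁, p₂ with components (cos φ cos λ, cos φ sin λ, sin φ).
The central angle between the endpoints is δ = arccos(p₁·p₂) ≈ 2.162 rad (123.9°). The total great-circle distance is δ·R ≈ 2.162 × 6371 ≈ 13773 km, so the target fraction is f = 10000/13773 ≈ 0.726.
Interpolate at f ≈ 0.726 with slerp weights a = sin((1−f)δ)/sin δ ≈ 0.672, b = sin(fδ)/sin δ ≈ 1.204.
p = a·p₁ + b·p₂ ≈ (-0.361, -0.838, -0.409); φ = arcsin(p_z) ≈ -24.14°, λ = atan2(p_y, p_x) ≈ -113.28°.

≈ 24.1°S, 113.3°W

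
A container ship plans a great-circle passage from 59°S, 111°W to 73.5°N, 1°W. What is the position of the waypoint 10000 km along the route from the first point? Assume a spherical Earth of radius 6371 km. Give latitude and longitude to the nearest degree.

≈ 26°N, 74°W

The haversine formula gives a central angle δ ≈ 2.630 rad (150.7°) between the endpoints. The total great-circle distance is δ·R ≈ 2.630 × 6371 ≈ 16755 km, so the target fraction is f = 10000/16755 ≈ 0.597.
Interpolate at f ≈ 0.597 with slerp weights a = sin((1−f)δ)/sin δ ≈ 1.782, b = sin(fδ)/sin δ ≈ 2.042.
p = a·p₁ + b·p₂ ≈ (0.251, -0.867, 0.431); φ = arcsin(p_z) ≈ 25.52°, λ = atan2(p_y, p_x) ≈ -73.85°.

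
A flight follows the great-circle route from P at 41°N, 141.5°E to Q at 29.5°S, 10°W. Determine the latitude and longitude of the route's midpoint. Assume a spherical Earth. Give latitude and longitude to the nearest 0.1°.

Write both endpoints as unit vectors p₁, p₂ with components (cos φ cos λ, cos φ sin λ, sin φ).
The central angle between the endpoints is δ = arccos(p₁·p₂) ≈ 2.691 rad (154.2°).
Interpolate at f = 1/2 with slerp weights a = sin((1−f)δ)/sin δ ≈ 2.240, b = sin(fδ)/sin δ ≈ 2.240.
p = a·p₁ + b·p₂ ≈ (0.597, 0.714, 0.366); φ = arcsin(p_z) ≈ 21.50°, λ = atan2(p_y, p_x) ≈ 50.10°.

≈ 21.5°N, 50.1°E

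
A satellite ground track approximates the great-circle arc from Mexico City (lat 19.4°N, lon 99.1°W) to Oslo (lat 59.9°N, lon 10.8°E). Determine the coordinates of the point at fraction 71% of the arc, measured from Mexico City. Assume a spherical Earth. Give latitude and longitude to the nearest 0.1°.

≈ lat 61.9°N, lon 39.6°W

Convert each endpoint to a unit vector on the sphere (x = cos φ cos λ, y = cos φ sin λ, z = sin φ).
The central angle between the endpoints is δ = arccos(p₁·p₂) ≈ 1.444 rad (82.7°).
Interpolate at f = 0.71 with slerp weights a = sin((1−f)δ)/sin δ ≈ 0.410, b = sin(fδ)/sin δ ≈ 0.862.
p = a·p₁ + b·p₂ ≈ (0.363, -0.301, 0.882); φ = arcsin(p_z) ≈ 61.85°, λ = atan2(p_y, p_x) ≈ -39.62°.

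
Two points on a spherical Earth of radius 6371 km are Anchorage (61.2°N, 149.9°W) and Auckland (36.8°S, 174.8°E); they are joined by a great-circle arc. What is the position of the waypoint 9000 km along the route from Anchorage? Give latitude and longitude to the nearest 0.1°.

Convert each endpoint to a unit vector on the sphere (x = cos φ cos λ, y = cos φ sin λ, z = sin φ).
The central angle between the endpoints is δ = arccos(p₁·p₂) ≈ 1.782 rad (102.1°). The total great-circle distance is δ·R ≈ 1.782 × 6371 ≈ 11356 km, so the target fraction is f = 9000/11356 ≈ 0.793.
Interpolate at f ≈ 0.793 with slerp weights a = sin((1−f)δ)/sin δ ≈ 0.370, b = sin(fδ)/sin δ ≈ 1.010.
p = a·p₁ + b·p₂ ≈ (-0.960, -0.016, -0.281); φ = arcsin(p_z) ≈ -16.32°, λ = atan2(p_y, p_x) ≈ -179.04°.

≈ 16.3°S, 179.0°W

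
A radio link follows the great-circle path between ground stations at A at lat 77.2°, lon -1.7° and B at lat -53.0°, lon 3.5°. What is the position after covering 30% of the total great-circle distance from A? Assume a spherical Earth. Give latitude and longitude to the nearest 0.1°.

The haversine formula gives a central angle δ ≈ 2.273 rad (130.2°) between the endpoints.
Interpolate at f = 0.30 with slerp weights a = sin((1−f)δ)/sin δ ≈ 1.310, b = sin(fδ)/sin δ ≈ 0.826.
p = a·p₁ + b·p₂ ≈ (0.786, 0.022, 0.618); φ = arcsin(p_z) ≈ 38.15°, λ = atan2(p_y, p_x) ≈ 1.58°.

≈ lat 38.2°, lon 1.6°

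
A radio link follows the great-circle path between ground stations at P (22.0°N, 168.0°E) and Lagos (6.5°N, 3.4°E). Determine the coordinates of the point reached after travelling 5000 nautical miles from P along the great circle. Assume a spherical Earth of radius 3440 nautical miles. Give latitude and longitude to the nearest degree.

Convert each endpoint to a unit vector on the sphere (x = cos φ cos λ, y = cos φ sin λ, z = sin φ).
The central angle between the endpoints is δ = arccos(p₁·p₂) ≈ 2.579 rad (147.8°). The total great-circle distance is δ·R ≈ 2.579 × 3440 ≈ 8871 nmi, so the target fraction is f = 5000/8871 ≈ 0.564.
Interpolate at f ≈ 0.564 with slerp weights a = sin((1−f)δ)/sin δ ≈ 1.691, b = sin(fδ)/sin δ ≈ 1.861.
p = a·p₁ + b·p₂ ≈ (0.312, 0.436, 0.844); φ = arcsin(p_z) ≈ 57.59°, λ = atan2(p_y, p_x) ≈ 54.37°.

≈ (58°N, 54°E)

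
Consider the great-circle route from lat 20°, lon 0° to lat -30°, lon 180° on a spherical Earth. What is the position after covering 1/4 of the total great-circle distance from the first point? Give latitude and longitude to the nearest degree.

The haversine formula gives a central angle δ ≈ 2.967 rad (170.0°) between the endpoints.
Interpolate at f = 1/4 with slerp weights a = sin((1−f)δ)/sin δ ≈ 4.569, b = sin(fδ)/sin δ ≈ 3.891.
p = a·p₁ + b·p₂ ≈ (0.924, -0.000, -0.383); φ = arcsin(p_z) ≈ -22.50°, λ = atan2(p_y, p_x) ≈ -0.00°.

≈ lat -23°, lon 0°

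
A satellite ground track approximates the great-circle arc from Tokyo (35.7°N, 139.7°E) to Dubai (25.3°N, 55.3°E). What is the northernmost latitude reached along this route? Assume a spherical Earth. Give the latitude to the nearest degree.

The great circle lies in the plane with unit normal n̂ = (p₁ × p₂)/|p₁ × p₂|.
Here n̂_z ≈ -0.772; the vertex latitude is φ_max = arccos|n̂_z| ≈ 39.5°.
Check via Clairaut: cos φ_max = |cos φ₁| · sin C = cos(35.7°)·sin(71.8°) ≈ 0.772, again giving ≈ 39.5°.

≈ 40°N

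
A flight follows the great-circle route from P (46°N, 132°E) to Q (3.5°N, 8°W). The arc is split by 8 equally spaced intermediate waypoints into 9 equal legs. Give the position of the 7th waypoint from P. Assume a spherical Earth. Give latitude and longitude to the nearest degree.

Write both endpoints as unit vectors p₁, p₂ with components (cos φ cos λ, cos φ sin λ, sin φ).
The central angle between the endpoints is δ = arccos(p₁·p₂) ≈ 2.080 rad (119.2°).
Interpolate at f = 7/9 with slerp weights a = sin((1−f)δ)/sin δ ≈ 0.511, b = sin(fδ)/sin δ ≈ 1.144.
p = a·p₁ + b·p₂ ≈ (0.893, 0.105, 0.437); φ = arcsin(p_z) ≈ 25.92°, λ = atan2(p_y, p_x) ≈ 6.68°.

≈ (26°N, 7°E)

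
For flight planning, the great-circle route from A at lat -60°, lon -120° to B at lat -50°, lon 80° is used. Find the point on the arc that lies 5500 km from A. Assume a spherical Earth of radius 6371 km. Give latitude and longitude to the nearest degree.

≈ lat -69°, lon 90°

From cos δ = sin φ₁ sin φ₂ + cos φ₁ cos φ₂ cos Δλ, the central angle is δ ≈ 1.201 rad (68.8°). The total great-circle distance is δ·R ≈ 1.201 × 6371 ≈ 7652 km, so the target fraction is f = 5500/7652 ≈ 0.719.
Interpolate at f ≈ 0.719 with slerp weights a = sin((1−f)δ)/sin δ ≈ 0.355, b = sin(fδ)/sin δ ≈ 0.815.
p = a·p₁ + b·p₂ ≈ (0.002, 0.362, -0.932); φ = arcsin(p_z) ≈ -68.77°, λ = atan2(p_y, p_x) ≈ 89.66°.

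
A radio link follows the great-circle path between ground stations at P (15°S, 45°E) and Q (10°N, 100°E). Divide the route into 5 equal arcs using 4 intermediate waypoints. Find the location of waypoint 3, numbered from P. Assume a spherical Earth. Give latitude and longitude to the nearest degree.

Convert each endpoint to a unit vector on the sphere (x = cos φ cos λ, y = cos φ sin λ, z = sin φ).
The central angle between the endpoints is δ = arccos(p₁·p₂) ≈ 1.046 rad (60.0°).
Interpolate at f = 3/5 with slerp weights a = sin((1−f)δ)/sin δ ≈ 0.470, b = sin(fδ)/sin δ ≈ 0.679.
p = a·p₁ + b·p₂ ≈ (0.205, 0.979, -0.004); φ = arcsin(p_z) ≈ -0.21°, λ = atan2(p_y, p_x) ≈ 78.19°.

≈ (0°N, 78°E)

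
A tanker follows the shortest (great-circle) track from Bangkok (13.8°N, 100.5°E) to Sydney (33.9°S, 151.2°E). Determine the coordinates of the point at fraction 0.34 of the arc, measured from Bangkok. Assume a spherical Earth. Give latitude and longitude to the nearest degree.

≈ 3°S, 116°E

The haversine formula gives a central angle δ ≈ 1.184 rad (67.8°) between the endpoints.
Interpolate at f = 0.34 with slerp weights a = sin((1−f)δ)/sin δ ≈ 0.760, b = sin(fδ)/sin δ ≈ 0.423.
p = a·p₁ + b·p₂ ≈ (-0.442, 0.895, -0.055); φ = arcsin(p_z) ≈ -3.13°, λ = atan2(p_y, p_x) ≈ 116.29°.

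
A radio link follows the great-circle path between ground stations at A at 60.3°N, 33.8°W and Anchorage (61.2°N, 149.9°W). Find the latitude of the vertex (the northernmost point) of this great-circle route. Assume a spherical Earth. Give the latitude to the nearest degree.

The great circle lies in the plane with unit normal n̂ = (p₁ × p₂)/|p₁ × p₂|.
Here n̂_z ≈ -0.284; the vertex latitude is φ_max = arccos|n̂_z| ≈ 73.5°.
Check via Clairaut: cos φ_max = |cos φ₁| · sin C = cos(60.3°)·sin(35.0°) ≈ 0.284, again giving ≈ 73.5°.

≈ 73°N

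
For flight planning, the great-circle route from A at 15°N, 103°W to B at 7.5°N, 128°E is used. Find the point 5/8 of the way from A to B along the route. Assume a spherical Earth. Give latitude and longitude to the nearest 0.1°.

≈ 22.6°N, 174.1°E

Write both endpoints as unit vectors p₁, p₂ with components (cos φ cos λ, cos φ sin λ, sin φ).
The central angle between the endpoints is δ = arccos(p₁·p₂) ≈ 2.176 rad (124.7°).
Interpolate at f = 5/8 with slerp weights a = sin((1−f)δ)/sin δ ≈ 0.886, b = sin(fδ)/sin δ ≈ 1.189.
p = a·p₁ + b·p₂ ≈ (-0.918, 0.095, 0.384); φ = arcsin(p_z) ≈ 22.61°, λ = atan2(p_y, p_x) ≈ 174.07°.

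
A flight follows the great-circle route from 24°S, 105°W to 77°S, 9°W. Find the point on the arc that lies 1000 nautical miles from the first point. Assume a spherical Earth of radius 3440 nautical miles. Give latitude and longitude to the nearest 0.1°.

Convert each endpoint to a unit vector on the sphere (x = cos φ cos λ, y = cos φ sin λ, z = sin φ).
The central angle between the endpoints is δ = arccos(p₁·p₂) ≈ 1.187 rad (68.0°). The total great-circle distance is δ·R ≈ 1.187 × 3440 ≈ 4082 nmi, so the target fraction is f = 1000/4082 ≈ 0.245.
Interpolate at f ≈ 0.245 with slerp weights a = sin((1−f)δ)/sin δ ≈ 0.842, b = sin(fδ)/sin δ ≈ 0.309.
p = a·p₁ + b·p₂ ≈ (-0.130, -0.754, -0.644); φ = arcsin(p_z) ≈ -40.07°, λ = atan2(p_y, p_x) ≈ -99.81°.

≈ 40.1°S, 99.8°W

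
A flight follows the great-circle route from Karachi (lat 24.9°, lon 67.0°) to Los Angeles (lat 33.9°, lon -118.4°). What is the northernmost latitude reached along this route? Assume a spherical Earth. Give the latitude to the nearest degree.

The great circle lies in the plane with unit normal n̂ = (p₁ × p₂)/|p₁ × p₂|.
Here n̂_z ≈ +0.083; the vertex latitude is φ_max = arccos|n̂_z| ≈ 85.3°.
Check via Clairaut: cos φ_max = |cos φ₁| · sin C = cos(24.9°)·sin(5.2°) ≈ 0.083, again giving ≈ 85.3°.

≈ 85°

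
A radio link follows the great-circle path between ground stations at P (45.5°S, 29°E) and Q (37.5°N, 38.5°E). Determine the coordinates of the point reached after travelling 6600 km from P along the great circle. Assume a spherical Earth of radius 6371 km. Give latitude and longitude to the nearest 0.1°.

Convert each endpoint to a unit vector on the sphere (x = cos φ cos λ, y = cos φ sin λ, z = sin φ).
The central angle between the endpoints is δ = arccos(p₁·p₂) ≈ 1.456 rad (83.4°). The total great-circle distance is δ·R ≈ 1.456 × 6371 ≈ 9278 km, so the target fraction is f = 6600/9278 ≈ 0.711.
Interpolate at f ≈ 0.711 with slerp weights a = sin((1−f)δ)/sin δ ≈ 0.411, b = sin(fδ)/sin δ ≈ 0.866.
p = a·p₁ + b·p₂ ≈ (0.790, 0.567, 0.234); φ = arcsin(p_z) ≈ 13.54°, λ = atan2(p_y, p_x) ≈ 35.70°.

≈ (13.5°N, 35.7°E)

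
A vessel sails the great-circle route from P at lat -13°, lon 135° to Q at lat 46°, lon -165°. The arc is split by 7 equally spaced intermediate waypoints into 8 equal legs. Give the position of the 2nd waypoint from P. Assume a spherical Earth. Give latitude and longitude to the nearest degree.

From cos δ = sin φ₁ sin φ₂ + cos φ₁ cos φ₂ cos Δλ, the central angle is δ ≈ 1.393 rad (79.8°).
Interpolate at f = 2/8 with slerp weights a = sin((1−f)δ)/sin δ ≈ 0.879, b = sin(fδ)/sin δ ≈ 0.347.
p = a·p₁ + b·p₂ ≈ (-0.838, 0.543, 0.052); φ = arcsin(p_z) ≈ 2.97°, λ = atan2(p_y, p_x) ≈ 147.06°.

≈ lat 3°, lon 147°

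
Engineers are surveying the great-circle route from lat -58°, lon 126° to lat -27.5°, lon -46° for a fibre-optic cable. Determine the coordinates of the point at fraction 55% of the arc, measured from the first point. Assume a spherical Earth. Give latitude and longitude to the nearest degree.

Write both endpoints as unit vectors p₁, p₂ with components (cos φ cos λ, cos φ sin λ, sin φ).
The central angle between the endpoints is δ = arccos(p₁·p₂) ≈ 1.645 rad (94.2°).
Interpolate at f = 0.55 with slerp weights a = sin((1−f)δ)/sin δ ≈ 0.676, b = sin(fδ)/sin δ ≈ 0.788.
p = a·p₁ + b·p₂ ≈ (0.275, -0.213, -0.937); φ = arcsin(p_z) ≈ -69.64°, λ = atan2(p_y, p_x) ≈ -37.76°.

≈ lat -70°, lon -38°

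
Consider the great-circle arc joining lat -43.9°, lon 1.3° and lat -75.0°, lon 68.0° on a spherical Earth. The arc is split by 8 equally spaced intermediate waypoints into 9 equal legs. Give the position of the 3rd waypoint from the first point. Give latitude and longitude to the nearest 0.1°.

≈ lat -56.7°, lon 10.3°

Convert each endpoint to a unit vector on the sphere (x = cos φ cos λ, y = cos φ sin λ, z = sin φ).
The central angle between the endpoints is δ = arccos(p₁·p₂) ≈ 0.732 rad (42.0°).
Interpolate at f = 3/9 with slerp weights a = sin((1−f)δ)/sin δ ≈ 0.702, b = sin(fδ)/sin δ ≈ 0.361.
p = a·p₁ + b·p₂ ≈ (0.540, 0.098, -0.836); φ = arcsin(p_z) ≈ -56.68°, λ = atan2(p_y, p_x) ≈ 10.30°.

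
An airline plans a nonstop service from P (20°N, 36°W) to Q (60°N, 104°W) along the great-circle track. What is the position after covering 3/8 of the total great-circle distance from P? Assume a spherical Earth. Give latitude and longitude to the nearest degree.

≈ (39°N, 51°W)

Write both endpoints as unit vectors p₁, p₂ with components (cos φ cos λ, cos φ sin λ, sin φ).
The central angle between the endpoints is δ = arccos(p₁·p₂) ≈ 1.079 rad (61.8°).
Interpolate at f = 3/8 with slerp weights a = sin((1−f)δ)/sin δ ≈ 0.708, b = sin(fδ)/sin δ ≈ 0.447.
p = a·p₁ + b·p₂ ≈ (0.484, -0.608, 0.629); φ = arcsin(p_z) ≈ 38.98°, λ = atan2(p_y, p_x) ≈ -51.45°.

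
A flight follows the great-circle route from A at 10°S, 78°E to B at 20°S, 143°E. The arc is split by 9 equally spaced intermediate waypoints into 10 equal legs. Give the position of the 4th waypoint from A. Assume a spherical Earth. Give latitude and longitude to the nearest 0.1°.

The haversine formula gives a central angle δ ≈ 1.103 rad (63.2°) between the endpoints.
Interpolate at f = 4/10 with slerp weights a = sin((1−f)δ)/sin δ ≈ 0.689, b = sin(fδ)/sin δ ≈ 0.479.
p = a·p₁ + b·p₂ ≈ (-0.218, 0.934, -0.283); φ = arcsin(p_z) ≈ -16.45°, λ = atan2(p_y, p_x) ≈ 103.15°.

≈ 16.5°S, 103.1°E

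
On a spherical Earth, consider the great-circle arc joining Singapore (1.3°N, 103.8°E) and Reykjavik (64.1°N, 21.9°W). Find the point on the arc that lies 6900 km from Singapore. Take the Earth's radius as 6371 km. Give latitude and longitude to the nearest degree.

Convert each endpoint to a unit vector on the sphere (x = cos φ cos λ, y = cos φ sin λ, z = sin φ).
The central angle between the endpoints is δ = arccos(p₁·p₂) ≈ 1.807 rad (103.6°). The total great-circle distance is δ·R ≈ 1.807 × 6371 ≈ 11515 km, so the target fraction is f = 6900/11515 ≈ 0.599.
Interpolate at f ≈ 0.599 with slerp weights a = sin((1−f)δ)/sin δ ≈ 0.682, b = sin(fδ)/sin δ ≈ 0.909.
p = a·p₁ + b·p₂ ≈ (0.206, 0.514, 0.833); φ = arcsin(p_z) ≈ 56.40°, λ = atan2(p_y, p_x) ≈ 68.18°.

≈ (56°N, 68°E)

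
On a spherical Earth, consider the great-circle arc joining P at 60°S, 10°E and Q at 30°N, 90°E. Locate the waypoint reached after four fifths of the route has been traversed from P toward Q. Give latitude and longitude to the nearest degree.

≈ 11°N, 78°E

Convert each endpoint to a unit vector on the sphere (x = cos φ cos λ, y = cos φ sin λ, z = sin φ).
The central angle between the endpoints is δ = arccos(p₁·p₂) ≈ 1.937 rad (111.0°).
Interpolate at f = 4/5 with slerp weights a = sin((1−f)δ)/sin δ ≈ 0.405, b = sin(fδ)/sin δ ≈ 1.071.
p = a·p₁ + b·p₂ ≈ (0.199, 0.962, 0.185); φ = arcsin(p_z) ≈ 10.66°, λ = atan2(p_y, p_x) ≈ 78.31°.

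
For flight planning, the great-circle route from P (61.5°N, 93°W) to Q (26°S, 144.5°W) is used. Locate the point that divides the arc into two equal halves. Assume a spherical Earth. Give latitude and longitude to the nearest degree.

≈ (19°N, 127°W)

Write both endpoints as unit vectors p₁, p₂ with components (cos φ cos λ, cos φ sin λ, sin φ).
The central angle between the endpoints is δ = arccos(p₁·p₂) ≈ 1.689 rad (96.8°).
Interpolate at f = 1/2 with slerp weights a = sin((1−f)δ)/sin δ ≈ 0.753, b = sin(fδ)/sin δ ≈ 0.753.
p = a·p₁ + b·p₂ ≈ (-0.570, -0.752, 0.332); φ = arcsin(p_z) ≈ 19.37°, λ = atan2(p_y, p_x) ≈ -127.16°.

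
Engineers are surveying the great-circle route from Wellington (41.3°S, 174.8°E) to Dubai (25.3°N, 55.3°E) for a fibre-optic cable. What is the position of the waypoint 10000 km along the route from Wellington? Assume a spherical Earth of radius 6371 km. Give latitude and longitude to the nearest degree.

≈ 1°N, 86°E

Write both endpoints as unit vectors p₁, p₂ with components (cos φ cos λ, cos φ sin λ, sin φ).
The central angle between the endpoints is δ = arccos(p₁·p₂) ≈ 2.235 rad (128.1°). The total great-circle distance is δ·R ≈ 2.235 × 6371 ≈ 14240 km, so the target fraction is f = 10000/14240 ≈ 0.702.
Interpolate at f ≈ 0.702 with slerp weights a = sin((1−f)δ)/sin δ ≈ 0.784, b = sin(fδ)/sin δ ≈ 1.270.
p = a·p₁ + b·p₂ ≈ (0.067, 0.997, 0.025); φ = arcsin(p_z) ≈ 1.44°, λ = atan2(p_y, p_x) ≈ 86.16°.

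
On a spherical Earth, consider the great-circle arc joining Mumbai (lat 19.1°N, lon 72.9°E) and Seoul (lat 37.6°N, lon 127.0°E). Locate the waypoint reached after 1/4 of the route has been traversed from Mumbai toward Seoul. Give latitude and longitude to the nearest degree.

The haversine formula gives a central angle δ ≈ 0.878 rad (50.3°) between the endpoints.
Interpolate at f = 1/4 with slerp weights a = sin((1−f)δ)/sin δ ≈ 0.795, b = sin(fδ)/sin δ ≈ 0.283.
p = a·p₁ + b·p₂ ≈ (0.086, 0.897, 0.433); φ = arcsin(p_z) ≈ 25.65°, λ = atan2(p_y, p_x) ≈ 84.52°.

≈ lat 26°N, lon 85°E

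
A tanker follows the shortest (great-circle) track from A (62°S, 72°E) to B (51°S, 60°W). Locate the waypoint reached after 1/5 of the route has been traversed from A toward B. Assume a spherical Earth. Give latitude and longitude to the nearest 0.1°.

≈ (71.2°S, 51.5°E)

From cos δ = sin φ₁ sin φ₂ + cos φ₁ cos φ₂ cos Δλ, the central angle is δ ≈ 1.060 rad (60.8°).
Interpolate at f = 1/5 with slerp weights a = sin((1−f)δ)/sin δ ≈ 0.860, b = sin(fδ)/sin δ ≈ 0.241.
p = a·p₁ + b·p₂ ≈ (0.201, 0.252, -0.947); φ = arcsin(p_z) ≈ -71.19°, λ = atan2(p_y, p_x) ≈ 51.52°.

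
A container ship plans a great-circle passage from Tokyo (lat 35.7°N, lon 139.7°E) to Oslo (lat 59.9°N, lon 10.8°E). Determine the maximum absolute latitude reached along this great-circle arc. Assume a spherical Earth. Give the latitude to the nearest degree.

The great circle lies in the plane with unit normal n̂ = (p₁ × p₂)/|p₁ × p₂|.
Here n̂_z ≈ -0.327; the vertex latitude is φ_max = arccos|n̂_z| ≈ 70.9°.
Check via Clairaut: cos φ_max = |cos φ₁| · sin C = cos(35.7°)·sin(23.8°) ≈ 0.327, again giving ≈ 70.9°.

≈ 71°N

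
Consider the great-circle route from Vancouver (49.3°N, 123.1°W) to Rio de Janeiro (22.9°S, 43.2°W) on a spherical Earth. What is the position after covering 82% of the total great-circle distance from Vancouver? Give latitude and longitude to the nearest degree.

≈ 9°S, 55°W

Convert each endpoint to a unit vector on the sphere (x = cos φ cos λ, y = cos φ sin λ, z = sin φ).
The central angle between the endpoints is δ = arccos(p₁·p₂) ≈ 1.762 rad (100.9°).
Interpolate at f = 0.82 with slerp weights a = sin((1−f)δ)/sin δ ≈ 0.318, b = sin(fδ)/sin δ ≈ 1.010.
p = a·p₁ + b·p₂ ≈ (0.565, -0.811, -0.152); φ = arcsin(p_z) ≈ -8.77°, λ = atan2(p_y, p_x) ≈ -55.10°.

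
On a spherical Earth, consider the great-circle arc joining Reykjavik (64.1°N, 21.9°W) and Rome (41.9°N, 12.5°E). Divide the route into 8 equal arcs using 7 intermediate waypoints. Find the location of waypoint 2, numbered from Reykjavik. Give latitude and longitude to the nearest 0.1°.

Convert each endpoint to a unit vector on the sphere (x = cos φ cos λ, y = cos φ sin λ, z = sin φ).
The central angle between the endpoints is δ = arccos(p₁·p₂) ≈ 0.518 rad (29.7°).
Interpolate at f = 2/8 with slerp weights a = sin((1−f)δ)/sin δ ≈ 0.765, b = sin(fδ)/sin δ ≈ 0.261.
p = a·p₁ + b·p₂ ≈ (0.500, -0.083, 0.862); φ = arcsin(p_z) ≈ 59.58°, λ = atan2(p_y, p_x) ≈ -9.39°.

≈ (59.6°N, 9.4°W)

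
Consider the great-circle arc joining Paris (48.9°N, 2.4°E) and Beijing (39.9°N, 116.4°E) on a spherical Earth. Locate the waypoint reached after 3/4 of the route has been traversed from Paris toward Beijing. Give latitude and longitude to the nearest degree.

The haversine formula gives a central angle δ ≈ 1.289 rad (73.8°) between the endpoints.
Interpolate at f = 3/4 with slerp weights a = sin((1−f)δ)/sin δ ≈ 0.330, b = sin(fδ)/sin δ ≈ 0.857.
p = a·p₁ + b·p₂ ≈ (-0.076, 0.598, 0.798); φ = arcsin(p_z) ≈ 52.94°, λ = atan2(p_y, p_x) ≈ 97.22°.

≈ (53°N, 97°E)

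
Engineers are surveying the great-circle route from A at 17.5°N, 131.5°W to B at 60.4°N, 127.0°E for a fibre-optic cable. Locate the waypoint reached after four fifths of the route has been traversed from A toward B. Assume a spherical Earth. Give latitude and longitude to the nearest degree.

≈ 62°N, 160°E

Convert each endpoint to a unit vector on the sphere (x = cos φ cos λ, y = cos φ sin λ, z = sin φ).
The central angle between the endpoints is δ = arccos(p₁·p₂) ≈ 1.402 rad (80.4°).
Interpolate at f = 4/5 with slerp weights a = sin((1−f)δ)/sin δ ≈ 0.281, b = sin(fδ)/sin δ ≈ 0.914.
p = a·p₁ + b·p₂ ≈ (-0.449, 0.160, 0.879); φ = arcsin(p_z) ≈ 61.53°, λ = atan2(p_y, p_x) ≈ 160.40°.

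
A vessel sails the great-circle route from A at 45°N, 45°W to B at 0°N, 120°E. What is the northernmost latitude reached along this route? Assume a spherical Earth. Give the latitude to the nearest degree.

The great circle lies in the plane with unit normal n̂ = (p₁ × p₂)/|p₁ × p₂|.
Here n̂_z ≈ +0.251; the vertex latitude is φ_max = arccos|n̂_z| ≈ 75.5°.

≈ 75°N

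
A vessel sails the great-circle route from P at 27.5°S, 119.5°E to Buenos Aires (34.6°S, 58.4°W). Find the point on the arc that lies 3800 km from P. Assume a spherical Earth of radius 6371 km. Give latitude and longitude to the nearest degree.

From cos δ = sin φ₁ sin φ₂ + cos φ₁ cos φ₂ cos Δλ, the central angle is δ ≈ 2.057 rad (117.9°). The total great-circle distance is δ·R ≈ 2.057 × 6371 ≈ 13106 km, so the target fraction is f = 3800/13106 ≈ 0.290.
Interpolate at f ≈ 0.290 with slerp weights a = sin((1−f)δ)/sin δ ≈ 1.124, b = sin(fδ)/sin δ ≈ 0.635.
p = a·p₁ + b·p₂ ≈ (-0.217, 0.423, -0.880); φ = arcsin(p_z) ≈ -61.64°, λ = atan2(p_y, p_x) ≈ 117.19°.

≈ 62°S, 117°E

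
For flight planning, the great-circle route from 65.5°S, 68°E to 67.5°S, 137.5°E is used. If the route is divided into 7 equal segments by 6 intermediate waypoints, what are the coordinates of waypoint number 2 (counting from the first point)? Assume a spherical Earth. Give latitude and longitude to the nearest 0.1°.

≈ 69.1°S, 85.2°E

Convert each endpoint to a unit vector on the sphere (x = cos φ cos λ, y = cos φ sin λ, z = sin φ).
The central angle between the endpoints is δ = arccos(p₁·p₂) ≈ 0.460 rad (26.3°).
Interpolate at f = 2/7 with slerp weights a = sin((1−f)δ)/sin δ ≈ 0.727, b = sin(fδ)/sin δ ≈ 0.295.
p = a·p₁ + b·p₂ ≈ (0.030, 0.356, -0.934); φ = arcsin(p_z) ≈ -69.08°, λ = atan2(p_y, p_x) ≈ 85.24°.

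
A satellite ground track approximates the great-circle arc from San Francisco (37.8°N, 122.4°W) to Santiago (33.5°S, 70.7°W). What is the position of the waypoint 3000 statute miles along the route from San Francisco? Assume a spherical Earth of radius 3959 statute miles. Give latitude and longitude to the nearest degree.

≈ 2°N, 96°W

Convert each endpoint to a unit vector on the sphere (x = cos φ cos λ, y = cos φ sin λ, z = sin φ).
The central angle between the endpoints is δ = arccos(p₁·p₂) ≈ 1.501 rad (86.0°). The total great-circle distance is δ·R ≈ 1.501 × 3959 ≈ 5941 mi, so the target fraction is f = 3000/5941 ≈ 0.505.
Interpolate at f ≈ 0.505 with slerp weights a = sin((1−f)δ)/sin δ ≈ 0.678, b = sin(fδ)/sin δ ≈ 0.689.
p = a·p₁ + b·p₂ ≈ (-0.097, -0.995, 0.035); φ = arcsin(p_z) ≈ 2.02°, λ = atan2(p_y, p_x) ≈ -95.58°.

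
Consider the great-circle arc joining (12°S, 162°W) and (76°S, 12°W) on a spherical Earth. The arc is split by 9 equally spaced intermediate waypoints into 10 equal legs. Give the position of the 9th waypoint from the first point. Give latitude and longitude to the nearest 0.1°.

≈ (82.5°S, 47.8°W)

The haversine formula gives a central angle δ ≈ 1.574 rad (90.2°) between the endpoints.
Interpolate at f = 9/10 with slerp weights a = sin((1−f)δ)/sin δ ≈ 0.157, b = sin(fδ)/sin δ ≈ 0.988.
p = a·p₁ + b·p₂ ≈ (0.088, -0.097, -0.991); φ = arcsin(p_z) ≈ -82.47°, λ = atan2(p_y, p_x) ≈ -47.81°.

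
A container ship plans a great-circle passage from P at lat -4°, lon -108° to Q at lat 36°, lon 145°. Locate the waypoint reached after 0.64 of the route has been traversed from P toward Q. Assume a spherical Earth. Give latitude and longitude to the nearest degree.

Write both endpoints as unit vectors p₁, p₂ with components (cos φ cos λ, cos φ sin λ, sin φ).
The central angle between the endpoints is δ = arccos(p₁·p₂) ≈ 1.851 rad (106.1°).
Interpolate at f = 0.64 with slerp weights a = sin((1−f)δ)/sin δ ≈ 0.643, b = sin(fδ)/sin δ ≈ 0.964.
p = a·p₁ + b·p₂ ≈ (-0.837, -0.163, 0.522); φ = arcsin(p_z) ≈ 31.46°, λ = atan2(p_y, p_x) ≈ -168.98°.

≈ lat 31°, lon -169°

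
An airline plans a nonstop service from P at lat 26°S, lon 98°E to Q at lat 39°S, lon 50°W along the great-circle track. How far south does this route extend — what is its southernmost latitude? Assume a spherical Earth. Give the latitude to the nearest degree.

≈ 67°S

The great circle lies in the plane with unit normal n̂ = (p₁ × p₂)/|p₁ × p₂|.
Here n̂_z ≈ -0.390; the vertex latitude is φ_max = arccos|n̂_z| ≈ 67.0°.
Check via Clairaut: cos φ_max = |cos φ₁| · sin C = cos(26.0°)·sin(154.3°) ≈ 0.390, again giving ≈ 67.0°.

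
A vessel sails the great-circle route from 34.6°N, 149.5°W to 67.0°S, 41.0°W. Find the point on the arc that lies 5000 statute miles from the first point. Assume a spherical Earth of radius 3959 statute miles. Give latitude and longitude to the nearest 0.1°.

≈ 31.2°S, 117.6°W

Write both endpoints as unit vectors p₁, p₂ with components (cos φ cos λ, cos φ sin λ, sin φ).
The central angle between the endpoints is δ = arccos(p₁·p₂) ≈ 2.246 rad (128.7°). The total great-circle distance is δ·R ≈ 2.246 × 3959 ≈ 8890 mi, so the target fraction is f = 5000/8890 ≈ 0.562.
Interpolate at f ≈ 0.562 with slerp weights a = sin((1−f)δ)/sin δ ≈ 1.066, b = sin(fδ)/sin δ ≈ 1.220.
p = a·p₁ + b·p₂ ≈ (-0.396, -0.758, -0.518); φ = arcsin(p_z) ≈ -31.23°, λ = atan2(p_y, p_x) ≈ -117.57°.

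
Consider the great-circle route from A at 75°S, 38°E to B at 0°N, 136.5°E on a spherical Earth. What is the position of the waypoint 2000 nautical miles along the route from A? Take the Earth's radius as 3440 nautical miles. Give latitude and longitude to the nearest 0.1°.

From cos δ = sin φ₁ sin φ₂ + cos φ₁ cos φ₂ cos Δλ, the central angle is δ ≈ 1.609 rad (92.2°). The total great-circle distance is δ·R ≈ 1.609 × 3440 ≈ 5535 nmi, so the target fraction is f = 2000/5535 ≈ 0.361.
Interpolate at f ≈ 0.361 with slerp weights a = sin((1−f)δ)/sin δ ≈ 0.857, b = sin(fδ)/sin δ ≈ 0.550.
p = a·p₁ + b·p₂ ≈ (-0.224, 0.515, -0.828); φ = arcsin(p_z) ≈ -55.85°, λ = atan2(p_y, p_x) ≈ 113.51°.

≈ 55.8°S, 113.5°E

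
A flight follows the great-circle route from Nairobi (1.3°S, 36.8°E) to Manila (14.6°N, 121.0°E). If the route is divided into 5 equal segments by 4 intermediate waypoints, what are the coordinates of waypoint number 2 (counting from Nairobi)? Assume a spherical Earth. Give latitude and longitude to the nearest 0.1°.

Convert each endpoint to a unit vector on the sphere (x = cos φ cos λ, y = cos φ sin λ, z = sin φ).
The central angle between the endpoints is δ = arccos(p₁·p₂) ≈ 1.479 rad (84.7°).
Interpolate at f = 2/5 with slerp weights a = sin((1−f)δ)/sin δ ≈ 0.779, b = sin(fδ)/sin δ ≈ 0.560.
p = a·p₁ + b·p₂ ≈ (0.344, 0.931, 0.123); φ = arcsin(p_z) ≈ 7.09°, λ = atan2(p_y, p_x) ≈ 69.70°.

≈ 7.1°N, 69.7°E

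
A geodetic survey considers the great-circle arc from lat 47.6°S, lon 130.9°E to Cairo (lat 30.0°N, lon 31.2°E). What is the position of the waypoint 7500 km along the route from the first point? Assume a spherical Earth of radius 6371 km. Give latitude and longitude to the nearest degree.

≈ lat 7°S, lon 67°E

Convert each endpoint to a unit vector on the sphere (x = cos φ cos λ, y = cos φ sin λ, z = sin φ).
The central angle between the endpoints is δ = arccos(p₁·p₂) ≈ 2.057 rad (117.9°). The total great-circle distance is δ·R ≈ 2.057 × 6371 ≈ 13108 km, so the target fraction is f = 7500/13108 ≈ 0.572.
Interpolate at f ≈ 0.572 with slerp weights a = sin((1−f)δ)/sin δ ≈ 0.872, b = sin(fδ)/sin δ ≈ 1.045.
p = a·p₁ + b·p₂ ≈ (0.389, 0.913, -0.122); φ = arcsin(p_z) ≈ -6.98°, λ = atan2(p_y, p_x) ≈ 66.93°.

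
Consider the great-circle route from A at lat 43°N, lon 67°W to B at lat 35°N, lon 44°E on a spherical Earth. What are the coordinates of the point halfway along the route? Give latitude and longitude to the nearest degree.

From cos δ = sin φ₁ sin φ₂ + cos φ₁ cos φ₂ cos Δλ, the central angle is δ ≈ 1.393 rad (79.8°).
Interpolate at f = 1/2 with slerp weights a = sin((1−f)δ)/sin δ ≈ 0.652, b = sin(fδ)/sin δ ≈ 0.652.
p = a·p₁ + b·p₂ ≈ (0.570, -0.068, 0.819); φ = arcsin(p_z) ≈ 54.94°, λ = atan2(p_y, p_x) ≈ -6.79°.

≈ lat 55°N, lon 7°W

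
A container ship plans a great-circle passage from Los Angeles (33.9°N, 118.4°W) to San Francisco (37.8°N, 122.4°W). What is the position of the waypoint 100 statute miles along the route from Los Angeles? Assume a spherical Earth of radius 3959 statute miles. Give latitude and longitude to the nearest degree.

≈ 35°N, 120°W

The haversine formula gives a central angle δ ≈ 0.088 rad (5.1°) between the endpoints. The total great-circle distance is δ·R ≈ 0.088 × 3959 ≈ 350 mi, so the target fraction is f = 100/350 ≈ 0.285.
Interpolate at f ≈ 0.285 with slerp weights a = sin((1−f)δ)/sin δ ≈ 0.715, b = sin(fδ)/sin δ ≈ 0.286.
p = a·p₁ + b·p₂ ≈ (-0.403, -0.713, 0.574); φ = arcsin(p_z) ≈ 35.03°, λ = atan2(p_y, p_x) ≈ -119.50°.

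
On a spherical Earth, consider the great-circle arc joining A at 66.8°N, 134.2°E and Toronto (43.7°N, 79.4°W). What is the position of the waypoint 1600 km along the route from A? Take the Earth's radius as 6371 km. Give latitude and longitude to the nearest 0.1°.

Write both endpoints as unit vectors p₁, p₂ with components (cos φ cos λ, cos φ sin λ, sin φ).
The central angle between the endpoints is δ = arccos(p₁·p₂) ≈ 1.162 rad (66.6°). The total great-circle distance is δ·R ≈ 1.162 × 6371 ≈ 7401 km, so the target fraction is f = 1600/7401 ≈ 0.216.
Interpolate at f ≈ 0.216 with slerp weights a = sin((1−f)δ)/sin δ ≈ 0.861, b = sin(fδ)/sin δ ≈ 0.271.
p = a·p₁ + b·p₂ ≈ (-0.200, 0.051, 0.978); φ = arcsin(p_z) ≈ 78.07°, λ = atan2(p_y, p_x) ≈ 165.82°.

≈ 78.1°N, 165.8°E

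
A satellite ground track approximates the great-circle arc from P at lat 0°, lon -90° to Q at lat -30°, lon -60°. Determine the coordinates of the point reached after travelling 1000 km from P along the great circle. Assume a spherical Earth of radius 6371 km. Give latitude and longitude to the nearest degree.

≈ lat -7°, lon -84°

Write both endpoints as unit vectors p₁, p₂ with components (cos φ cos λ, cos φ sin λ, sin φ).
The central angle between the endpoints is δ = arccos(p₁·p₂) ≈ 0.723 rad (41.4°). The total great-circle distance is δ·R ≈ 0.723 × 6371 ≈ 4605 km, so the target fraction is f = 1000/4605 ≈ 0.217.
Interpolate at f ≈ 0.217 with slerp weights a = sin((1−f)δ)/sin δ ≈ 0.810, b = sin(fδ)/sin δ ≈ 0.236.
p = a·p₁ + b·p₂ ≈ (0.102, -0.988, -0.118); φ = arcsin(p_z) ≈ -6.79°, λ = atan2(p_y, p_x) ≈ -84.08°.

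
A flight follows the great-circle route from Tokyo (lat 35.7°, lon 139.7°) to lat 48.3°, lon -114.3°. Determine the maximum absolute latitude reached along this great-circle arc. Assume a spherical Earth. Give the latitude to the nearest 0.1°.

The great circle lies in the plane with unit normal n̂ = (p₁ × p₂)/|p₁ × p₂|.
Here n̂_z ≈ +0.542; the vertex latitude is φ_max = arccos|n̂_z| ≈ 57.2°.
Check via Clairaut: cos φ_max = |cos φ₁| · sin C = cos(35.7°)·sin(41.9°) ≈ 0.542, again giving ≈ 57.2°.

≈ 57.2°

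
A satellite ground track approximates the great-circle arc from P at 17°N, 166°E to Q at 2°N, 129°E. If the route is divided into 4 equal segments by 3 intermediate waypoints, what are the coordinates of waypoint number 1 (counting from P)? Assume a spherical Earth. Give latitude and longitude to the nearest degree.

≈ 14°N, 156°E

Convert each endpoint to a unit vector on the sphere (x = cos φ cos λ, y = cos φ sin λ, z = sin φ).
The central angle between the endpoints is δ = arccos(p₁·p₂) ≈ 0.686 rad (39.3°).
Interpolate at f = 1/4 with slerp weights a = sin((1−f)δ)/sin δ ≈ 0.777, b = sin(fδ)/sin δ ≈ 0.269.
p = a·p₁ + b·p₂ ≈ (-0.890, 0.389, 0.237); φ = arcsin(p_z) ≈ 13.68°, λ = atan2(p_y, p_x) ≈ 156.40°.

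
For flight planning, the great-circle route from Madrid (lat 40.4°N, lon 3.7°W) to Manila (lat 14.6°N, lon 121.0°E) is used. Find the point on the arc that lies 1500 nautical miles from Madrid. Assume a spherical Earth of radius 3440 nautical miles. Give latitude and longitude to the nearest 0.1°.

≈ lat 50.4°N, lon 29.3°E

Write both endpoints as unit vectors p₁, p₂ with components (cos φ cos λ, cos φ sin λ, sin φ).
The central angle between the endpoints is δ = arccos(p₁·p₂) ≈ 1.830 rad (104.8°). The total great-circle distance is δ·R ≈ 1.830 × 3440 ≈ 6295 nmi, so the target fraction is f = 1500/6295 ≈ 0.238.
Interpolate at f ≈ 0.238 with slerp weights a = sin((1−f)δ)/sin δ ≈ 1.018, b = sin(fδ)/sin δ ≈ 0.437.
p = a·p₁ + b·p₂ ≈ (0.556, 0.312, 0.770); φ = arcsin(p_z) ≈ 50.37°, λ = atan2(p_y, p_x) ≈ 29.32°.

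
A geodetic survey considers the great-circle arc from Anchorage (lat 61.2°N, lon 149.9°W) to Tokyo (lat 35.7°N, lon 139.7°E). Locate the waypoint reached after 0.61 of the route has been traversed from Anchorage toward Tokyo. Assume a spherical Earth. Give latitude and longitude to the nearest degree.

Write both endpoints as unit vectors p₁, p₂ with components (cos φ cos λ, cos φ sin λ, sin φ).
The central angle between the endpoints is δ = arccos(p₁·p₂) ≈ 0.873 rad (50.0°).
Interpolate at f = 0.61 with slerp weights a = sin((1−f)δ)/sin δ ≈ 0.436, b = sin(fδ)/sin δ ≈ 0.663.
p = a·p₁ + b·p₂ ≈ (-0.592, 0.243, 0.769); φ = arcsin(p_z) ≈ 50.22°, λ = atan2(p_y, p_x) ≈ 157.71°.

≈ lat 50°N, lon 158°E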